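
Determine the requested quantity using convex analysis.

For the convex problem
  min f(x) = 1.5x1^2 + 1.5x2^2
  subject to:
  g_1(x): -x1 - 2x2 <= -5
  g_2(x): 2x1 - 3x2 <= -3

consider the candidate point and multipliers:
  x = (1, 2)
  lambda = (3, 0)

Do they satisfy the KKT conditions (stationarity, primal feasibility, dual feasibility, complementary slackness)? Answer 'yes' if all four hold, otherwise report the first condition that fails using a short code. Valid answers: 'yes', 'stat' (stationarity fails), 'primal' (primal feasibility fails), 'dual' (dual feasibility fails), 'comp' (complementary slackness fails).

Gradient of f: grad f(x) = Q x + c = (3, 6)
Constraint values g_i(x) = a_i^T x - b_i:
  g_1((1, 2)) = 0
  g_2((1, 2)) = -1
Stationarity residual: grad f(x) + sum_i lambda_i a_i = (0, 0)
  -> stationarity OK
Primal feasibility (all g_i <= 0): OK
Dual feasibility (all lambda_i >= 0): OK
Complementary slackness (lambda_i * g_i(x) = 0 for all i): OK

Verdict: yes, KKT holds.

yes


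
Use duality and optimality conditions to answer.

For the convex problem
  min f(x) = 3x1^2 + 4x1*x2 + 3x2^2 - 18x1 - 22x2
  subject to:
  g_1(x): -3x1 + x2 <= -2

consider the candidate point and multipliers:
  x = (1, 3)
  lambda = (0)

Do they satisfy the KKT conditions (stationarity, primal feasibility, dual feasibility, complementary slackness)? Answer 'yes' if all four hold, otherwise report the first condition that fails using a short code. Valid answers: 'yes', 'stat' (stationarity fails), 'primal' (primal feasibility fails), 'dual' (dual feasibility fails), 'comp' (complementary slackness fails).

Gradient of f: grad f(x) = Q x + c = (0, 0)
Constraint values g_i(x) = a_i^T x - b_i:
  g_1((1, 3)) = 2
Stationarity residual: grad f(x) + sum_i lambda_i a_i = (0, 0)
  -> stationarity OK
Primal feasibility (all g_i <= 0): FAILS
Dual feasibility (all lambda_i >= 0): OK
Complementary slackness (lambda_i * g_i(x) = 0 for all i): OK

Verdict: the first failing condition is primal_feasibility -> primal.

primal


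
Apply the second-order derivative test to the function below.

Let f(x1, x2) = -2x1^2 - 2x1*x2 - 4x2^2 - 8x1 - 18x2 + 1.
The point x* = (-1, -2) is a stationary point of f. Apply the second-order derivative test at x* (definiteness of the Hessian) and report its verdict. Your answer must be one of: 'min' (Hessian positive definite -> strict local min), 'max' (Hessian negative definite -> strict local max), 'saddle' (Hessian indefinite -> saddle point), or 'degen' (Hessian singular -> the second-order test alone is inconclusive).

Compute the Hessian H = grad^2 f:
  H = [[-4, -2], [-2, -8]]
Verify stationarity: grad f(x*) = H x* + g = (0, 0).
Eigenvalues of H: -8.8284, -3.1716.
Both eigenvalues < 0, so H is negative definite -> x* is a strict local max.

max


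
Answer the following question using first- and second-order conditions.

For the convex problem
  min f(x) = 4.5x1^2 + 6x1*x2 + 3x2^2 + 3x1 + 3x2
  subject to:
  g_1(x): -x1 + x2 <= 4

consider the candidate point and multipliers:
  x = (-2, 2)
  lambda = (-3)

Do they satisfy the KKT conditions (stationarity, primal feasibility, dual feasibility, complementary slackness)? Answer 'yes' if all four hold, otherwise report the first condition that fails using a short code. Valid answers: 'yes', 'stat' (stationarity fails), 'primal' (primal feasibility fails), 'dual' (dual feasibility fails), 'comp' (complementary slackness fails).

Gradient of f: grad f(x) = Q x + c = (-3, 3)
Constraint values g_i(x) = a_i^T x - b_i:
  g_1((-2, 2)) = 0
Stationarity residual: grad f(x) + sum_i lambda_i a_i = (0, 0)
  -> stationarity OK
Primal feasibility (all g_i <= 0): OK
Dual feasibility (all lambda_i >= 0): FAILS
Complementary slackness (lambda_i * g_i(x) = 0 for all i): OK

Verdict: the first failing condition is dual_feasibility -> dual.

dual


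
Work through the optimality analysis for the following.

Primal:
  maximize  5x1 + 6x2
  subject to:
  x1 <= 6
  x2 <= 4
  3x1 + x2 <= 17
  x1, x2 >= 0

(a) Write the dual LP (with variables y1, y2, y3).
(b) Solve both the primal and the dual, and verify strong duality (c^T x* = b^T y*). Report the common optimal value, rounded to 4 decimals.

The standard primal-dual pair for 'max c^T x s.t. A x <= b, x >= 0' is:
  Dual:  min b^T y  s.t.  A^T y >= c,  y >= 0.

So the dual LP is:
  minimize  6y1 + 4y2 + 17y3
  subject to:
    y1 + 3y3 >= 5
    y2 + y3 >= 6
    y1, y2, y3 >= 0

Solving the primal: x* = (4.3333, 4).
  primal value c^T x* = 45.6667.
Solving the dual: y* = (0, 4.3333, 1.6667).
  dual value b^T y* = 45.6667.
Strong duality: c^T x* = b^T y*. Confirmed.

45.6667


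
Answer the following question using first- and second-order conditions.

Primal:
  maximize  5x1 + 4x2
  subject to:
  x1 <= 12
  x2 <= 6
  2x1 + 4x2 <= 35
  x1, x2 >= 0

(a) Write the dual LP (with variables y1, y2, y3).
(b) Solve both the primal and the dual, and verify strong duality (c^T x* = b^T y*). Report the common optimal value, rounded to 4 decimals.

The standard primal-dual pair for 'max c^T x s.t. A x <= b, x >= 0' is:
  Dual:  min b^T y  s.t.  A^T y >= c,  y >= 0.

So the dual LP is:
  minimize  12y1 + 6y2 + 35y3
  subject to:
    y1 + 2y3 >= 5
    y2 + 4y3 >= 4
    y1, y2, y3 >= 0

Solving the primal: x* = (12, 2.75).
  primal value c^T x* = 71.
Solving the dual: y* = (3, 0, 1).
  dual value b^T y* = 71.
Strong duality: c^T x* = b^T y*. Confirmed.

71


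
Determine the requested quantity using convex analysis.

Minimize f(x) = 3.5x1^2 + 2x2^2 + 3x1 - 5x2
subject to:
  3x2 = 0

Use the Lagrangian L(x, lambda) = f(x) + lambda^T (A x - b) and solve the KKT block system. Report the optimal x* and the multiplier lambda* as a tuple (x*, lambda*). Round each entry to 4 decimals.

Form the Lagrangian:
  L(x, lambda) = (1/2) x^T Q x + c^T x + lambda^T (A x - b)
Stationarity (grad_x L = 0): Q x + c + A^T lambda = 0.
Primal feasibility: A x = b.

This gives the KKT block system:
  [ Q   A^T ] [ x     ]   [-c ]
  [ A    0  ] [ lambda ] = [ b ]

Solving the linear system:
  x*      = (-0.4286, 0)
  lambda* = (1.6667)
  f(x*)   = -0.6429

x* = (-0.4286, 0), lambda* = (1.6667)


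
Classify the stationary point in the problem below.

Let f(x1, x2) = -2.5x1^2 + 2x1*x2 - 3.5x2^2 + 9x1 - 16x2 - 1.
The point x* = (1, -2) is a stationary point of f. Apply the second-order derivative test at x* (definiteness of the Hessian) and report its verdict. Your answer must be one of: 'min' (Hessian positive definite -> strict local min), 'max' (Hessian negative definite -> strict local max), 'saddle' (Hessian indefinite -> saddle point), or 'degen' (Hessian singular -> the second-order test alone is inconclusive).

Compute the Hessian H = grad^2 f:
  H = [[-5, 2], [2, -7]]
Verify stationarity: grad f(x*) = H x* + g = (0, 0).
Eigenvalues of H: -8.2361, -3.7639.
Both eigenvalues < 0, so H is negative definite -> x* is a strict local max.

max


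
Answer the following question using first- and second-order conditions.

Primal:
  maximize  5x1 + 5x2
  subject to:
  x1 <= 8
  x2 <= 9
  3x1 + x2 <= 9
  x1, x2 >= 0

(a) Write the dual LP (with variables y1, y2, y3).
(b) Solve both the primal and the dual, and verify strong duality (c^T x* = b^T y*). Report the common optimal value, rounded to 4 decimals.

The standard primal-dual pair for 'max c^T x s.t. A x <= b, x >= 0' is:
  Dual:  min b^T y  s.t.  A^T y >= c,  y >= 0.

So the dual LP is:
  minimize  8y1 + 9y2 + 9y3
  subject to:
    y1 + 3y3 >= 5
    y2 + y3 >= 5
    y1, y2, y3 >= 0

Solving the primal: x* = (0, 9).
  primal value c^T x* = 45.
Solving the dual: y* = (0, 3.3333, 1.6667).
  dual value b^T y* = 45.
Strong duality: c^T x* = b^T y*. Confirmed.

45


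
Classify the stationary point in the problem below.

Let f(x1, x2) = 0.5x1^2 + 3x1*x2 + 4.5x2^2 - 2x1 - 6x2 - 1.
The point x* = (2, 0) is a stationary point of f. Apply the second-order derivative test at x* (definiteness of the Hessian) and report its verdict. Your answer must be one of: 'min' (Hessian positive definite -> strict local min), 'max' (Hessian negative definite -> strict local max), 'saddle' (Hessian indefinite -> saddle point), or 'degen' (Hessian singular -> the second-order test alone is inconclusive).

Compute the Hessian H = grad^2 f:
  H = [[1, 3], [3, 9]]
Verify stationarity: grad f(x*) = H x* + g = (0, 0).
Eigenvalues of H: 0, 10.
H has a zero eigenvalue (singular; positive semidefinite but not definite), so H is neither positive definite, negative definite, nor indefinite. The second-order test alone is inconclusive -> degen.
(Indeed, f is constant along the null direction of H through x*, so x* is not a strict local extremum.)

degen


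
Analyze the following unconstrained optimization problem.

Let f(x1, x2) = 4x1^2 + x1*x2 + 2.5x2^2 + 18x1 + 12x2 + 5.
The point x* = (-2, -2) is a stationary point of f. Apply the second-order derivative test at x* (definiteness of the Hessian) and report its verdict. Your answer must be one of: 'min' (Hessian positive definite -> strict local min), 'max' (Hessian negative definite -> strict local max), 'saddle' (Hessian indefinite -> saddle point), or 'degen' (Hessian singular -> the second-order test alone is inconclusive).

Compute the Hessian H = grad^2 f:
  H = [[8, 1], [1, 5]]
Verify stationarity: grad f(x*) = H x* + g = (0, 0).
Eigenvalues of H: 4.6972, 8.3028.
Both eigenvalues > 0, so H is positive definite -> x* is a strict local min.

min


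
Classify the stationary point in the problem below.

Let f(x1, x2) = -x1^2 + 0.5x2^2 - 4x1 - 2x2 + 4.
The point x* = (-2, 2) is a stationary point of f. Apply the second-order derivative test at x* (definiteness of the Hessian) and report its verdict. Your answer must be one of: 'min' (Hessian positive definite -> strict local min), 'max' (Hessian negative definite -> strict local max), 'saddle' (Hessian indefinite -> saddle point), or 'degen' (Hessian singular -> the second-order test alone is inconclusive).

Compute the Hessian H = grad^2 f:
  H = [[-2, 0], [0, 1]]
Verify stationarity: grad f(x*) = H x* + g = (0, 0).
Eigenvalues of H: -2, 1.
Eigenvalues have mixed signs, so H is indefinite -> x* is a saddle point.

saddle


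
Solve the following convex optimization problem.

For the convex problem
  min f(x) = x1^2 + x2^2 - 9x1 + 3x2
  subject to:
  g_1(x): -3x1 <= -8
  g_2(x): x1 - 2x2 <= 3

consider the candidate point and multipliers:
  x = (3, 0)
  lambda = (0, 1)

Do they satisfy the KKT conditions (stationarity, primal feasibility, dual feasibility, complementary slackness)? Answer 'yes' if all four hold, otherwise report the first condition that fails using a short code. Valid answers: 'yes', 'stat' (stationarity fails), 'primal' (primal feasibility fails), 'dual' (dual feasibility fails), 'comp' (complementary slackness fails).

Gradient of f: grad f(x) = Q x + c = (-3, 3)
Constraint values g_i(x) = a_i^T x - b_i:
  g_1((3, 0)) = -1
  g_2((3, 0)) = 0
Stationarity residual: grad f(x) + sum_i lambda_i a_i = (-2, 1)
  -> stationarity FAILS
Primal feasibility (all g_i <= 0): OK
Dual feasibility (all lambda_i >= 0): OK
Complementary slackness (lambda_i * g_i(x) = 0 for all i): OK

Verdict: the first failing condition is stationarity -> stat.

stat


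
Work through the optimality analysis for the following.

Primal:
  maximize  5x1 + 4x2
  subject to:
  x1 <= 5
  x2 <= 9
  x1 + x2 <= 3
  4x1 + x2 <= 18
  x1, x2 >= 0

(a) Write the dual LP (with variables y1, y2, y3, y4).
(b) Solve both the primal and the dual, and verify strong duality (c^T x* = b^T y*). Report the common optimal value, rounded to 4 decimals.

The standard primal-dual pair for 'max c^T x s.t. A x <= b, x >= 0' is:
  Dual:  min b^T y  s.t.  A^T y >= c,  y >= 0.

So the dual LP is:
  minimize  5y1 + 9y2 + 3y3 + 18y4
  subject to:
    y1 + y3 + 4y4 >= 5
    y2 + y3 + y4 >= 4
    y1, y2, y3, y4 >= 0

Solving the primal: x* = (3, 0).
  primal value c^T x* = 15.
Solving the dual: y* = (0, 0, 5, 0).
  dual value b^T y* = 15.
Strong duality: c^T x* = b^T y*. Confirmed.

15


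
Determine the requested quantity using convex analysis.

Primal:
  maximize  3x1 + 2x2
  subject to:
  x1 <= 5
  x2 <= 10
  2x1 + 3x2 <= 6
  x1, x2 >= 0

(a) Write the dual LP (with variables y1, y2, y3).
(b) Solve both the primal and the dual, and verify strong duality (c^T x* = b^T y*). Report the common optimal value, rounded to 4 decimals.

The standard primal-dual pair for 'max c^T x s.t. A x <= b, x >= 0' is:
  Dual:  min b^T y  s.t.  A^T y >= c,  y >= 0.

So the dual LP is:
  minimize  5y1 + 10y2 + 6y3
  subject to:
    y1 + 2y3 >= 3
    y2 + 3y3 >= 2
    y1, y2, y3 >= 0

Solving the primal: x* = (3, 0).
  primal value c^T x* = 9.
Solving the dual: y* = (0, 0, 1.5).
  dual value b^T y* = 9.
Strong duality: c^T x* = b^T y*. Confirmed.

9


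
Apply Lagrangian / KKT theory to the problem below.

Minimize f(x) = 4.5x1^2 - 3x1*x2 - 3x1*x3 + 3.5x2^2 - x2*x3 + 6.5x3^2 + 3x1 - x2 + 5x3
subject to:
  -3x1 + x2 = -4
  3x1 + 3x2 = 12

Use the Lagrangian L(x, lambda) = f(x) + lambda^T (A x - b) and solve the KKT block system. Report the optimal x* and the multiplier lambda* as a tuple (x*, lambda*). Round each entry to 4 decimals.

Form the Lagrangian:
  L(x, lambda) = (1/2) x^T Q x + c^T x + lambda^T (A x - b)
Stationarity (grad_x L = 0): Q x + c + A^T lambda = 0.
Primal feasibility: A x = b.

This gives the KKT block system:
  [ Q   A^T ] [ x     ]   [-c ]
  [ A    0  ] [ lambda ] = [ b ]

Solving the linear system:
  x*      = (2, 2, 0.2308)
  lambda* = (1.8846, -2.8846)
  f(x*)   = 23.6538

x* = (2, 2, 0.2308), lambda* = (1.8846, -2.8846)


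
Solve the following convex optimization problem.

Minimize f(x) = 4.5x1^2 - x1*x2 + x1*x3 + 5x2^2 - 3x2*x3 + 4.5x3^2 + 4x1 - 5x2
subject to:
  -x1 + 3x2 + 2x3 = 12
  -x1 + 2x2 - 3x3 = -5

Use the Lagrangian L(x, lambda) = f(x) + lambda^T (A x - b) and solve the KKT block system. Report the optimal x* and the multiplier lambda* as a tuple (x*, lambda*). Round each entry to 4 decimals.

Form the Lagrangian:
  L(x, lambda) = (1/2) x^T Q x + c^T x + lambda^T (A x - b)
Stationarity (grad_x L = 0): Q x + c + A^T lambda = 0.
Primal feasibility: A x = b.

This gives the KKT block system:
  [ Q   A^T ] [ x     ]   [-c ]
  [ A    0  ] [ lambda ] = [ b ]

Solving the linear system:
  x*      = (-0.5816, 1.7763, 3.0447)
  lambda* = (-4.2781, 4.312)
  f(x*)   = 30.8446

x* = (-0.5816, 1.7763, 3.0447), lambda* = (-4.2781, 4.312)


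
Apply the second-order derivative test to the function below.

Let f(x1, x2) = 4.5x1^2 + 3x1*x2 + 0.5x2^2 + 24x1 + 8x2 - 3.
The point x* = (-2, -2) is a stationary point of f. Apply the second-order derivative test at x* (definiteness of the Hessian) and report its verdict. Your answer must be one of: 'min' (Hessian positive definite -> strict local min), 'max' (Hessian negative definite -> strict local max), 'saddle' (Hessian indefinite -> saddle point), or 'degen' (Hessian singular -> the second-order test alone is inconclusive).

Compute the Hessian H = grad^2 f:
  H = [[9, 3], [3, 1]]
Verify stationarity: grad f(x*) = H x* + g = (0, 0).
Eigenvalues of H: 0, 10.
H has a zero eigenvalue (singular; positive semidefinite but not definite), so H is neither positive definite, negative definite, nor indefinite. The second-order test alone is inconclusive -> degen.
(Indeed, f is constant along the null direction of H through x*, so x* is not a strict local extremum.)

degen


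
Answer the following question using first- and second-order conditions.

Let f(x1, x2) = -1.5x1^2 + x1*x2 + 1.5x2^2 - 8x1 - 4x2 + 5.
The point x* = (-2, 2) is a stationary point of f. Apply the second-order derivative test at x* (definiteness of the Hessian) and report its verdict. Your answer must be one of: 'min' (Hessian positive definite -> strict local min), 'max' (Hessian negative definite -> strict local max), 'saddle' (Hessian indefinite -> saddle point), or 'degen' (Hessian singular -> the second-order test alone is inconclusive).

Compute the Hessian H = grad^2 f:
  H = [[-3, 1], [1, 3]]
Verify stationarity: grad f(x*) = H x* + g = (0, 0).
Eigenvalues of H: -3.1623, 3.1623.
Eigenvalues have mixed signs, so H is indefinite -> x* is a saddle point.

saddle


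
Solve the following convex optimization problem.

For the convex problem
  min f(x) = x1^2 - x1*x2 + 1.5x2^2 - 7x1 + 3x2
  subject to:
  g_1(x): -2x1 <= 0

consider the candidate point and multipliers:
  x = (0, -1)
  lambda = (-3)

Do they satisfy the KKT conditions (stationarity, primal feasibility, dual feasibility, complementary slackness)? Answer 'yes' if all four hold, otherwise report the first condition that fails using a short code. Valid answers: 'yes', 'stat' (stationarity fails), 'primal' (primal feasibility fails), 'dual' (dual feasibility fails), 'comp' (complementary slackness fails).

Gradient of f: grad f(x) = Q x + c = (-6, 0)
Constraint values g_i(x) = a_i^T x - b_i:
  g_1((0, -1)) = 0
Stationarity residual: grad f(x) + sum_i lambda_i a_i = (0, 0)
  -> stationarity OK
Primal feasibility (all g_i <= 0): OK
Dual feasibility (all lambda_i >= 0): FAILS
Complementary slackness (lambda_i * g_i(x) = 0 for all i): OK

Verdict: the first failing condition is dual_feasibility -> dual.

dual


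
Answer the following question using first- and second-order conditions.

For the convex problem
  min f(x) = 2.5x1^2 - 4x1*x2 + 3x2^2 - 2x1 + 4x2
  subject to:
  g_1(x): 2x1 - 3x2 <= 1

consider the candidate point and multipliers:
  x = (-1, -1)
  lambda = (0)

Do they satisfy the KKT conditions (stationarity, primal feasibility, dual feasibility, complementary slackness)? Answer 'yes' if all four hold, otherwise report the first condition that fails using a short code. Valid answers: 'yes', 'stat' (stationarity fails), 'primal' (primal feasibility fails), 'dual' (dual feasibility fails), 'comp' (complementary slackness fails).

Gradient of f: grad f(x) = Q x + c = (-3, 2)
Constraint values g_i(x) = a_i^T x - b_i:
  g_1((-1, -1)) = 0
Stationarity residual: grad f(x) + sum_i lambda_i a_i = (-3, 2)
  -> stationarity FAILS
Primal feasibility (all g_i <= 0): OK
Dual feasibility (all lambda_i >= 0): OK
Complementary slackness (lambda_i * g_i(x) = 0 for all i): OK

Verdict: the first failing condition is stationarity -> stat.

stat


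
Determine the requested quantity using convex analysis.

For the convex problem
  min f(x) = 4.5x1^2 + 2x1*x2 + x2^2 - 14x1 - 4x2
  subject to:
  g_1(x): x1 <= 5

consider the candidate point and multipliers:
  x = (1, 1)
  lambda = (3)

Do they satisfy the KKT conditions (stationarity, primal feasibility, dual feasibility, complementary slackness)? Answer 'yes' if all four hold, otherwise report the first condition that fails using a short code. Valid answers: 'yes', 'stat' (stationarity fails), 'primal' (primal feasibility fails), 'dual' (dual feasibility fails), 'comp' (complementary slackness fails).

Gradient of f: grad f(x) = Q x + c = (-3, 0)
Constraint values g_i(x) = a_i^T x - b_i:
  g_1((1, 1)) = -4
Stationarity residual: grad f(x) + sum_i lambda_i a_i = (0, 0)
  -> stationarity OK
Primal feasibility (all g_i <= 0): OK
Dual feasibility (all lambda_i >= 0): OK
Complementary slackness (lambda_i * g_i(x) = 0 for all i): FAILS

Verdict: the first failing condition is complementary_slackness -> comp.

comp


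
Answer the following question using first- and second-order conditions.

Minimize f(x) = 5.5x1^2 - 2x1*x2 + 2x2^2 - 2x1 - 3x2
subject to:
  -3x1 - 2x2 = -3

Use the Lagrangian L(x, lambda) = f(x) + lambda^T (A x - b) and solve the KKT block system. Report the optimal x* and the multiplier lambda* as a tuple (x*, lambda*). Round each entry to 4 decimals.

Form the Lagrangian:
  L(x, lambda) = (1/2) x^T Q x + c^T x + lambda^T (A x - b)
Stationarity (grad_x L = 0): Q x + c + A^T lambda = 0.
Primal feasibility: A x = b.

This gives the KKT block system:
  [ Q   A^T ] [ x     ]   [-c ]
  [ A    0  ] [ lambda ] = [ b ]

Solving the linear system:
  x*      = (0.3654, 0.9519)
  lambda* = (0.0385)
  f(x*)   = -1.7356

x* = (0.3654, 0.9519), lambda* = (0.0385)


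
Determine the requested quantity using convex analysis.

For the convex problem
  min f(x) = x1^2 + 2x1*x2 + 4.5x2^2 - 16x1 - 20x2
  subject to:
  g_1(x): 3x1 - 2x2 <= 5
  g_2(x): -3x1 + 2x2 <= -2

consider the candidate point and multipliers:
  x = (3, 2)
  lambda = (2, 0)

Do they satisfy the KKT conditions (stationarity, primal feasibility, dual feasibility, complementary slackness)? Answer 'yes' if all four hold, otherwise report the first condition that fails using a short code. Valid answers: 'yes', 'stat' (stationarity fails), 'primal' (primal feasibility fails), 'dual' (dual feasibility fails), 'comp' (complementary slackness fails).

Gradient of f: grad f(x) = Q x + c = (-6, 4)
Constraint values g_i(x) = a_i^T x - b_i:
  g_1((3, 2)) = 0
  g_2((3, 2)) = -3
Stationarity residual: grad f(x) + sum_i lambda_i a_i = (0, 0)
  -> stationarity OK
Primal feasibility (all g_i <= 0): OK
Dual feasibility (all lambda_i >= 0): OK
Complementary slackness (lambda_i * g_i(x) = 0 for all i): OK

Verdict: yes, KKT holds.

yes


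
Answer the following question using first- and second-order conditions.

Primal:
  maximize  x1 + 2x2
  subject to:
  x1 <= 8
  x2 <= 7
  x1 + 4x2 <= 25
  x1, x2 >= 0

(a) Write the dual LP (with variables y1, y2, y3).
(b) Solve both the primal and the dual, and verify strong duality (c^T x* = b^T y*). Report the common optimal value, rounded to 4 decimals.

The standard primal-dual pair for 'max c^T x s.t. A x <= b, x >= 0' is:
  Dual:  min b^T y  s.t.  A^T y >= c,  y >= 0.

So the dual LP is:
  minimize  8y1 + 7y2 + 25y3
  subject to:
    y1 + y3 >= 1
    y2 + 4y3 >= 2
    y1, y2, y3 >= 0

Solving the primal: x* = (8, 4.25).
  primal value c^T x* = 16.5.
Solving the dual: y* = (0.5, 0, 0.5).
  dual value b^T y* = 16.5.
Strong duality: c^T x* = b^T y*. Confirmed.

16.5


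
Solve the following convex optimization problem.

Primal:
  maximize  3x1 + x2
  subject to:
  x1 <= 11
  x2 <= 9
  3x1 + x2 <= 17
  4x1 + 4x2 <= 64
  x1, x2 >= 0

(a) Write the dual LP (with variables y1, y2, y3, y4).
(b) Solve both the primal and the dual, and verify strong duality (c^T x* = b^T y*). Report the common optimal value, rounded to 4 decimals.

The standard primal-dual pair for 'max c^T x s.t. A x <= b, x >= 0' is:
  Dual:  min b^T y  s.t.  A^T y >= c,  y >= 0.

So the dual LP is:
  minimize  11y1 + 9y2 + 17y3 + 64y4
  subject to:
    y1 + 3y3 + 4y4 >= 3
    y2 + y3 + 4y4 >= 1
    y1, y2, y3, y4 >= 0

Solving the primal: x* = (5.6667, 0).
  primal value c^T x* = 17.
Solving the dual: y* = (0, 0, 1, 0).
  dual value b^T y* = 17.
Strong duality: c^T x* = b^T y*. Confirmed.

17


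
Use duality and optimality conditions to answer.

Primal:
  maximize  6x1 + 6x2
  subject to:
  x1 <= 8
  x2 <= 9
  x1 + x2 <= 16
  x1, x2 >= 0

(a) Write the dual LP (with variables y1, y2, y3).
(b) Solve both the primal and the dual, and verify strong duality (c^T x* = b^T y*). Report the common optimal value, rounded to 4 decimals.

The standard primal-dual pair for 'max c^T x s.t. A x <= b, x >= 0' is:
  Dual:  min b^T y  s.t.  A^T y >= c,  y >= 0.

So the dual LP is:
  minimize  8y1 + 9y2 + 16y3
  subject to:
    y1 + y3 >= 6
    y2 + y3 >= 6
    y1, y2, y3 >= 0

Solving the primal: x* = (7, 9).
  primal value c^T x* = 96.
Solving the dual: y* = (0, 0, 6).
  dual value b^T y* = 96.
Strong duality: c^T x* = b^T y*. Confirmed.

96


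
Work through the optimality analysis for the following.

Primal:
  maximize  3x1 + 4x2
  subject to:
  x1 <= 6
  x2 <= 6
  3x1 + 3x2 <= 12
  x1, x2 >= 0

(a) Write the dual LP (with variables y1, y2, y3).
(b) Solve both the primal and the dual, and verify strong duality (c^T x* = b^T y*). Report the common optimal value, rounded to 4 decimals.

The standard primal-dual pair for 'max c^T x s.t. A x <= b, x >= 0' is:
  Dual:  min b^T y  s.t.  A^T y >= c,  y >= 0.

So the dual LP is:
  minimize  6y1 + 6y2 + 12y3
  subject to:
    y1 + 3y3 >= 3
    y2 + 3y3 >= 4
    y1, y2, y3 >= 0

Solving the primal: x* = (0, 4).
  primal value c^T x* = 16.
Solving the dual: y* = (0, 0, 1.3333).
  dual value b^T y* = 16.
Strong duality: c^T x* = b^T y*. Confirmed.

16


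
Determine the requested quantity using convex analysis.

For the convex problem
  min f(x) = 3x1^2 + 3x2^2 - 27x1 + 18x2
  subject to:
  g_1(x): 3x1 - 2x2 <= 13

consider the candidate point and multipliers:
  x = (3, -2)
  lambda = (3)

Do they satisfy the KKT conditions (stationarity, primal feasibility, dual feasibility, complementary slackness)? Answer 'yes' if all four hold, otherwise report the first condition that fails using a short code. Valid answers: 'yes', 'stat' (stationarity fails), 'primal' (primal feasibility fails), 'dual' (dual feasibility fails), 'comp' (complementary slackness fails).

Gradient of f: grad f(x) = Q x + c = (-9, 6)
Constraint values g_i(x) = a_i^T x - b_i:
  g_1((3, -2)) = 0
Stationarity residual: grad f(x) + sum_i lambda_i a_i = (0, 0)
  -> stationarity OK
Primal feasibility (all g_i <= 0): OK
Dual feasibility (all lambda_i >= 0): OK
Complementary slackness (lambda_i * g_i(x) = 0 for all i): OK

Verdict: yes, KKT holds.

yes


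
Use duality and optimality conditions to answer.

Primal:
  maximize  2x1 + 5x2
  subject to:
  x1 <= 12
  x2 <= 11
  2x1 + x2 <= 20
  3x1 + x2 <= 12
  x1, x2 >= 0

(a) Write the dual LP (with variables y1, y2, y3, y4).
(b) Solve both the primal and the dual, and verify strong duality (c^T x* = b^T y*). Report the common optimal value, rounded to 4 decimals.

The standard primal-dual pair for 'max c^T x s.t. A x <= b, x >= 0' is:
  Dual:  min b^T y  s.t.  A^T y >= c,  y >= 0.

So the dual LP is:
  minimize  12y1 + 11y2 + 20y3 + 12y4
  subject to:
    y1 + 2y3 + 3y4 >= 2
    y2 + y3 + y4 >= 5
    y1, y2, y3, y4 >= 0

Solving the primal: x* = (0.3333, 11).
  primal value c^T x* = 55.6667.
Solving the dual: y* = (0, 4.3333, 0, 0.6667).
  dual value b^T y* = 55.6667.
Strong duality: c^T x* = b^T y*. Confirmed.

55.6667


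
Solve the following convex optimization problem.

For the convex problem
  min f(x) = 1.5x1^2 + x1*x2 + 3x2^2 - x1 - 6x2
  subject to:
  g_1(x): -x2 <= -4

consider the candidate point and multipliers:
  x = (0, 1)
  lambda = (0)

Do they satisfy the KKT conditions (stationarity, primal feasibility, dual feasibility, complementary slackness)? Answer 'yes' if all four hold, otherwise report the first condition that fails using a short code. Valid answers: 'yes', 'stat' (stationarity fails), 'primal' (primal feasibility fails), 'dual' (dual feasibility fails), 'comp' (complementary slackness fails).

Gradient of f: grad f(x) = Q x + c = (0, 0)
Constraint values g_i(x) = a_i^T x - b_i:
  g_1((0, 1)) = 3
Stationarity residual: grad f(x) + sum_i lambda_i a_i = (0, 0)
  -> stationarity OK
Primal feasibility (all g_i <= 0): FAILS
Dual feasibility (all lambda_i >= 0): OK
Complementary slackness (lambda_i * g_i(x) = 0 for all i): OK

Verdict: the first failing condition is primal_feasibility -> primal.

primal


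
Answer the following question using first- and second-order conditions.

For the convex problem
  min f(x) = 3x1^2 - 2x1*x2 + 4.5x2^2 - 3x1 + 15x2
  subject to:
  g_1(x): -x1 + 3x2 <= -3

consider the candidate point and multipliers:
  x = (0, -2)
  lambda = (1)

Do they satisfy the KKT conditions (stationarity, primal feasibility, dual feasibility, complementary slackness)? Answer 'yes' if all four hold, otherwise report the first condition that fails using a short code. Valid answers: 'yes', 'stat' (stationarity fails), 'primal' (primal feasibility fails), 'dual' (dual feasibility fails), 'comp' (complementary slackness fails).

Gradient of f: grad f(x) = Q x + c = (1, -3)
Constraint values g_i(x) = a_i^T x - b_i:
  g_1((0, -2)) = -3
Stationarity residual: grad f(x) + sum_i lambda_i a_i = (0, 0)
  -> stationarity OK
Primal feasibility (all g_i <= 0): OK
Dual feasibility (all lambda_i >= 0): OK
Complementary slackness (lambda_i * g_i(x) = 0 for all i): FAILS

Verdict: the first failing condition is complementary_slackness -> comp.

comp


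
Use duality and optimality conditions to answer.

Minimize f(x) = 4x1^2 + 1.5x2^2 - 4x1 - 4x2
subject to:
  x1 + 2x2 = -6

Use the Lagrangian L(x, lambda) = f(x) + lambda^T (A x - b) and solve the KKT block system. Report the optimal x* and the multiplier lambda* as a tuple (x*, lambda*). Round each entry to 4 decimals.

Form the Lagrangian:
  L(x, lambda) = (1/2) x^T Q x + c^T x + lambda^T (A x - b)
Stationarity (grad_x L = 0): Q x + c + A^T lambda = 0.
Primal feasibility: A x = b.

This gives the KKT block system:
  [ Q   A^T ] [ x     ]   [-c ]
  [ A    0  ] [ lambda ] = [ b ]

Solving the linear system:
  x*      = (-0.2857, -2.8571)
  lambda* = (6.2857)
  f(x*)   = 25.1429

x* = (-0.2857, -2.8571), lambda* = (6.2857)


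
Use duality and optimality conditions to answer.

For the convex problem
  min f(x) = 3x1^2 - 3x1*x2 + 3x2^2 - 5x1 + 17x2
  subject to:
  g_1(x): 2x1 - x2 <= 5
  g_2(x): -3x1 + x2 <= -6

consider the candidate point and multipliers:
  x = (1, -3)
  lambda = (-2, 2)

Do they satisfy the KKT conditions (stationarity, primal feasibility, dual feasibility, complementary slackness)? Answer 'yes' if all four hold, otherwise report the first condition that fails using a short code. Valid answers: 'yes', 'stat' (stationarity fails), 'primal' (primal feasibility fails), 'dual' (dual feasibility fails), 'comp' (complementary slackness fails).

Gradient of f: grad f(x) = Q x + c = (10, -4)
Constraint values g_i(x) = a_i^T x - b_i:
  g_1((1, -3)) = 0
  g_2((1, -3)) = 0
Stationarity residual: grad f(x) + sum_i lambda_i a_i = (0, 0)
  -> stationarity OK
Primal feasibility (all g_i <= 0): OK
Dual feasibility (all lambda_i >= 0): FAILS
Complementary slackness (lambda_i * g_i(x) = 0 for all i): OK

Verdict: the first failing condition is dual_feasibility -> dual.

dual


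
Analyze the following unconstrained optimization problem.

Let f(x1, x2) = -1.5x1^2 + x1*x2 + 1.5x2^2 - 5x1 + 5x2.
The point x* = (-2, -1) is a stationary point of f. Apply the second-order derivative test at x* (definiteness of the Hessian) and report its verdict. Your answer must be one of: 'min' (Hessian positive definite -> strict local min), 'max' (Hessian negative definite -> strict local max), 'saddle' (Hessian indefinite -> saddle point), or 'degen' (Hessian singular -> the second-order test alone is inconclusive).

Compute the Hessian H = grad^2 f:
  H = [[-3, 1], [1, 3]]
Verify stationarity: grad f(x*) = H x* + g = (0, 0).
Eigenvalues of H: -3.1623, 3.1623.
Eigenvalues have mixed signs, so H is indefinite -> x* is a saddle point.

saddle


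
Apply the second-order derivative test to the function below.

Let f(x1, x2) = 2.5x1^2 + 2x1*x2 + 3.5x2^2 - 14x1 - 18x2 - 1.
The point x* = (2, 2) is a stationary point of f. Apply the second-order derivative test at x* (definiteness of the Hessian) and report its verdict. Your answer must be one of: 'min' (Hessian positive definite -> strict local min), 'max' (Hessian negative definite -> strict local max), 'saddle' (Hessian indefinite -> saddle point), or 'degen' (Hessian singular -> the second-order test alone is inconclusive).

Compute the Hessian H = grad^2 f:
  H = [[5, 2], [2, 7]]
Verify stationarity: grad f(x*) = H x* + g = (0, 0).
Eigenvalues of H: 3.7639, 8.2361.
Both eigenvalues > 0, so H is positive definite -> x* is a strict local min.

min


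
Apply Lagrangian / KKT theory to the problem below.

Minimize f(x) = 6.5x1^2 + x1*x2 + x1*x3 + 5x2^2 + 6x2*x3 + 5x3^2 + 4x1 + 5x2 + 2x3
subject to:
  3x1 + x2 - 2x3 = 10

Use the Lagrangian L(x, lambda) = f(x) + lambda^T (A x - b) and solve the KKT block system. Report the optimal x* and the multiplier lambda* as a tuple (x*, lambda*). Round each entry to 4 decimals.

Form the Lagrangian:
  L(x, lambda) = (1/2) x^T Q x + c^T x + lambda^T (A x - b)
Stationarity (grad_x L = 0): Q x + c + A^T lambda = 0.
Primal feasibility: A x = b.

This gives the KKT block system:
  [ Q   A^T ] [ x     ]   [-c ]
  [ A    0  ] [ lambda ] = [ b ]

Solving the linear system:
  x*      = (1.2067, 1.4746, -2.4527)
  lambda* = (-6.2363)
  f(x*)   = 34.8287

x* = (1.2067, 1.4746, -2.4527), lambda* = (-6.2363)


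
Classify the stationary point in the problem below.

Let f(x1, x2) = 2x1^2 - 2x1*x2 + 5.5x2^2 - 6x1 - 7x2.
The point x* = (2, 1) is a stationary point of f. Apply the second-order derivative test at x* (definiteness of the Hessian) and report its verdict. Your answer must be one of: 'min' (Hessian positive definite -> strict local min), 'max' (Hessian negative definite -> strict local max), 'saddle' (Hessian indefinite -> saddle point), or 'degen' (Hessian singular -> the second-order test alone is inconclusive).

Compute the Hessian H = grad^2 f:
  H = [[4, -2], [-2, 11]]
Verify stationarity: grad f(x*) = H x* + g = (0, 0).
Eigenvalues of H: 3.4689, 11.5311.
Both eigenvalues > 0, so H is positive definite -> x* is a strict local min.

min


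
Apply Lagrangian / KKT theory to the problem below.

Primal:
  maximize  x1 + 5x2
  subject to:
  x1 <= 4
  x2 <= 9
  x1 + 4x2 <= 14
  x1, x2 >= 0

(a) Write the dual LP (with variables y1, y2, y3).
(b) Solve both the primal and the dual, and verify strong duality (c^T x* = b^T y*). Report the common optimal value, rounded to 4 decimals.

The standard primal-dual pair for 'max c^T x s.t. A x <= b, x >= 0' is:
  Dual:  min b^T y  s.t.  A^T y >= c,  y >= 0.

So the dual LP is:
  minimize  4y1 + 9y2 + 14y3
  subject to:
    y1 + y3 >= 1
    y2 + 4y3 >= 5
    y1, y2, y3 >= 0

Solving the primal: x* = (0, 3.5).
  primal value c^T x* = 17.5.
Solving the dual: y* = (0, 0, 1.25).
  dual value b^T y* = 17.5.
Strong duality: c^T x* = b^T y*. Confirmed.

17.5


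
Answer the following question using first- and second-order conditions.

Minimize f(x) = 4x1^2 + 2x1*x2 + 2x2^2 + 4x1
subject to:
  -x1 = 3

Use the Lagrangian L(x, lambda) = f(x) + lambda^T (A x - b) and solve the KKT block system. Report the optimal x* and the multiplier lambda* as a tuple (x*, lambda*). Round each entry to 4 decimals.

Form the Lagrangian:
  L(x, lambda) = (1/2) x^T Q x + c^T x + lambda^T (A x - b)
Stationarity (grad_x L = 0): Q x + c + A^T lambda = 0.
Primal feasibility: A x = b.

This gives the KKT block system:
  [ Q   A^T ] [ x     ]   [-c ]
  [ A    0  ] [ lambda ] = [ b ]

Solving the linear system:
  x*      = (-3, 1.5)
  lambda* = (-17)
  f(x*)   = 19.5

x* = (-3, 1.5), lambda* = (-17)


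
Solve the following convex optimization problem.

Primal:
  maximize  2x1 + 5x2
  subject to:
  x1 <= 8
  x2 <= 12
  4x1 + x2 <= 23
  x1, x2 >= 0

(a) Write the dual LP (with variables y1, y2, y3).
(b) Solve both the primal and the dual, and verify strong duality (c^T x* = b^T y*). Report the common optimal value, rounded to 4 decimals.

The standard primal-dual pair for 'max c^T x s.t. A x <= b, x >= 0' is:
  Dual:  min b^T y  s.t.  A^T y >= c,  y >= 0.

So the dual LP is:
  minimize  8y1 + 12y2 + 23y3
  subject to:
    y1 + 4y3 >= 2
    y2 + y3 >= 5
    y1, y2, y3 >= 0

Solving the primal: x* = (2.75, 12).
  primal value c^T x* = 65.5.
Solving the dual: y* = (0, 4.5, 0.5).
  dual value b^T y* = 65.5.
Strong duality: c^T x* = b^T y*. Confirmed.

65.5


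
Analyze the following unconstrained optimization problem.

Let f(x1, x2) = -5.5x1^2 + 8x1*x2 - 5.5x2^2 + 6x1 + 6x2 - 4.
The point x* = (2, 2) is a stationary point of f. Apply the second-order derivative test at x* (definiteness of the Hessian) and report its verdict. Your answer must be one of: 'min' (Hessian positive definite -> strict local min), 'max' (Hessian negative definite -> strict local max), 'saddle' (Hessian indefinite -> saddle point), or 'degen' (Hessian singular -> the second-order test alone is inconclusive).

Compute the Hessian H = grad^2 f:
  H = [[-11, 8], [8, -11]]
Verify stationarity: grad f(x*) = H x* + g = (0, 0).
Eigenvalues of H: -19, -3.
Both eigenvalues < 0, so H is negative definite -> x* is a strict local max.

max


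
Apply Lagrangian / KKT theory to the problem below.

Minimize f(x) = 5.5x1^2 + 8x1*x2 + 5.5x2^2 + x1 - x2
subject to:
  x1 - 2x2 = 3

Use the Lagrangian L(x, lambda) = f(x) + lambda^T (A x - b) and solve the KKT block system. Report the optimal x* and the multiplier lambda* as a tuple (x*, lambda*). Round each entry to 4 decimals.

Form the Lagrangian:
  L(x, lambda) = (1/2) x^T Q x + c^T x + lambda^T (A x - b)
Stationarity (grad_x L = 0): Q x + c + A^T lambda = 0.
Primal feasibility: A x = b.

This gives the KKT block system:
  [ Q   A^T ] [ x     ]   [-c ]
  [ A    0  ] [ lambda ] = [ b ]

Solving the linear system:
  x*      = (0.908, -1.046)
  lambda* = (-2.6207)
  f(x*)   = 4.908

x* = (0.908, -1.046), lambda* = (-2.6207)


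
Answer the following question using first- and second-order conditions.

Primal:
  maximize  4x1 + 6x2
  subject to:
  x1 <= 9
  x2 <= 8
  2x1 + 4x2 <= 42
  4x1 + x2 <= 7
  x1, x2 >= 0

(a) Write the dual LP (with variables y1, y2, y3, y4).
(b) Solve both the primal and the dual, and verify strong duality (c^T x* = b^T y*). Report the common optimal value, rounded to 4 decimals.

The standard primal-dual pair for 'max c^T x s.t. A x <= b, x >= 0' is:
  Dual:  min b^T y  s.t.  A^T y >= c,  y >= 0.

So the dual LP is:
  minimize  9y1 + 8y2 + 42y3 + 7y4
  subject to:
    y1 + 2y3 + 4y4 >= 4
    y2 + 4y3 + y4 >= 6
    y1, y2, y3, y4 >= 0

Solving the primal: x* = (0, 7).
  primal value c^T x* = 42.
Solving the dual: y* = (0, 0, 0, 6).
  dual value b^T y* = 42.
Strong duality: c^T x* = b^T y*. Confirmed.

42


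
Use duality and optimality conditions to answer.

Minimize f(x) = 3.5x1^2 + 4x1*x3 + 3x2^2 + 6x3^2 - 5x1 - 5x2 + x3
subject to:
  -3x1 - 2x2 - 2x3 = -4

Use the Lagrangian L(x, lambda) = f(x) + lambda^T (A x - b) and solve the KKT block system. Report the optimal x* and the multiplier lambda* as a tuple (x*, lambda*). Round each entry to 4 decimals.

Form the Lagrangian:
  L(x, lambda) = (1/2) x^T Q x + c^T x + lambda^T (A x - b)
Stationarity (grad_x L = 0): Q x + c + A^T lambda = 0.
Primal feasibility: A x = b.

This gives the KKT block system:
  [ Q   A^T ] [ x     ]   [-c ]
  [ A    0  ] [ lambda ] = [ b ]

Solving the linear system:
  x*      = (1.005, 0.885, -0.3925)
  lambda* = (0.155)
  f(x*)   = -4.6113

x* = (1.005, 0.885, -0.3925), lambda* = (0.155)


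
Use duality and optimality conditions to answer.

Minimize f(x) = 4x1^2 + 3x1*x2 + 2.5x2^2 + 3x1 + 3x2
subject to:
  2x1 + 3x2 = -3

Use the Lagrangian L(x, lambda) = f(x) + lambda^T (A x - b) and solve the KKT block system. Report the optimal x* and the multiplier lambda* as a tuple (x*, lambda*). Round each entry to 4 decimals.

Form the Lagrangian:
  L(x, lambda) = (1/2) x^T Q x + c^T x + lambda^T (A x - b)
Stationarity (grad_x L = 0): Q x + c + A^T lambda = 0.
Primal feasibility: A x = b.

This gives the KKT block system:
  [ Q   A^T ] [ x     ]   [-c ]
  [ A    0  ] [ lambda ] = [ b ]

Solving the linear system:
  x*      = (-0.2143, -0.8571)
  lambda* = (0.6429)
  f(x*)   = -0.6429

x* = (-0.2143, -0.8571), lambda* = (0.6429)


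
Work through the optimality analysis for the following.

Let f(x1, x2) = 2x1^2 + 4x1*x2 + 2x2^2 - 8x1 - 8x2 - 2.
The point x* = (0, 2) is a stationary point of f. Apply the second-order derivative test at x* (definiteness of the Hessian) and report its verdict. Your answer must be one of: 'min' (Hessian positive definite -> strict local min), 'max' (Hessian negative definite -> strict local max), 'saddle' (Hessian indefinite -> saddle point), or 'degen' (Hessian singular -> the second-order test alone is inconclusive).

Compute the Hessian H = grad^2 f:
  H = [[4, 4], [4, 4]]
Verify stationarity: grad f(x*) = H x* + g = (0, 0).
Eigenvalues of H: 0, 8.
H has a zero eigenvalue (singular; positive semidefinite but not definite), so H is neither positive definite, negative definite, nor indefinite. The second-order test alone is inconclusive -> degen.
(Indeed, f is constant along the null direction of H through x*, so x* is not a strict local extremum.)

degen


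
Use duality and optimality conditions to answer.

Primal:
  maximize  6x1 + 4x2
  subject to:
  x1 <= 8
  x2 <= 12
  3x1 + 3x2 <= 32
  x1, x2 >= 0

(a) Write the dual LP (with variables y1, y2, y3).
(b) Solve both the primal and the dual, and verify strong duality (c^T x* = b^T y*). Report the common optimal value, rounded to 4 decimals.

The standard primal-dual pair for 'max c^T x s.t. A x <= b, x >= 0' is:
  Dual:  min b^T y  s.t.  A^T y >= c,  y >= 0.

So the dual LP is:
  minimize  8y1 + 12y2 + 32y3
  subject to:
    y1 + 3y3 >= 6
    y2 + 3y3 >= 4
    y1, y2, y3 >= 0

Solving the primal: x* = (8, 2.6667).
  primal value c^T x* = 58.6667.
Solving the dual: y* = (2, 0, 1.3333).
  dual value b^T y* = 58.6667.
Strong duality: c^T x* = b^T y*. Confirmed.

58.6667
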